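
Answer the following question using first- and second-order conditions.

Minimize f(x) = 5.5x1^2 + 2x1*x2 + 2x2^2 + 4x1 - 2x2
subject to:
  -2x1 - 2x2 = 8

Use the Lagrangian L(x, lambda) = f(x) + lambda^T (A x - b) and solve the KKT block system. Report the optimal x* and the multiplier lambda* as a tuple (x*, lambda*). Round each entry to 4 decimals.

Form the Lagrangian:
  L(x, lambda) = (1/2) x^T Q x + c^T x + lambda^T (A x - b)
Stationarity (grad_x L = 0): Q x + c + A^T lambda = 0.
Primal feasibility: A x = b.

This gives the KKT block system:
  [ Q   A^T ] [ x     ]   [-c ]
  [ A    0  ] [ lambda ] = [ b ]

Solving the linear system:
  x*      = (-1.2727, -2.7273)
  lambda* = (-7.7273)
  f(x*)   = 31.0909

x* = (-1.2727, -2.7273), lambda* = (-7.7273)


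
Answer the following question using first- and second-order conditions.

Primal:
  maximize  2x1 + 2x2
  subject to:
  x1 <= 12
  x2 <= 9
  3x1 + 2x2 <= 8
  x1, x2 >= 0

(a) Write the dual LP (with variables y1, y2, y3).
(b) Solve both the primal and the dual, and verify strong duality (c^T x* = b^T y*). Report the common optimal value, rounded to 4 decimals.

The standard primal-dual pair for 'max c^T x s.t. A x <= b, x >= 0' is:
  Dual:  min b^T y  s.t.  A^T y >= c,  y >= 0.

So the dual LP is:
  minimize  12y1 + 9y2 + 8y3
  subject to:
    y1 + 3y3 >= 2
    y2 + 2y3 >= 2
    y1, y2, y3 >= 0

Solving the primal: x* = (0, 4).
  primal value c^T x* = 8.
Solving the dual: y* = (0, 0, 1).
  dual value b^T y* = 8.
Strong duality: c^T x* = b^T y*. Confirmed.

8


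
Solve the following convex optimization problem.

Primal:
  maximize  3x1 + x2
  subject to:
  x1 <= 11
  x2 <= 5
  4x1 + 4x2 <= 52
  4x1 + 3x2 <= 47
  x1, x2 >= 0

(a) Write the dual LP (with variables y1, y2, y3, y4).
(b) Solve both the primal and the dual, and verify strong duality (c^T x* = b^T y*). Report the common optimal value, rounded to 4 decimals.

The standard primal-dual pair for 'max c^T x s.t. A x <= b, x >= 0' is:
  Dual:  min b^T y  s.t.  A^T y >= c,  y >= 0.

So the dual LP is:
  minimize  11y1 + 5y2 + 52y3 + 47y4
  subject to:
    y1 + 4y3 + 4y4 >= 3
    y2 + 4y3 + 3y4 >= 1
    y1, y2, y3, y4 >= 0

Solving the primal: x* = (11, 1).
  primal value c^T x* = 34.
Solving the dual: y* = (1.6667, 0, 0, 0.3333).
  dual value b^T y* = 34.
Strong duality: c^T x* = b^T y*. Confirmed.

34


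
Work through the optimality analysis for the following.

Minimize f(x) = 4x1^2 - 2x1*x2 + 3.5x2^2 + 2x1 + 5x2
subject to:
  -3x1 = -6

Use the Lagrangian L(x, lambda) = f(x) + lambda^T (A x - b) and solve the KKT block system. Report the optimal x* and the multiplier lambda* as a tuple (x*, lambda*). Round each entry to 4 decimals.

Form the Lagrangian:
  L(x, lambda) = (1/2) x^T Q x + c^T x + lambda^T (A x - b)
Stationarity (grad_x L = 0): Q x + c + A^T lambda = 0.
Primal feasibility: A x = b.

This gives the KKT block system:
  [ Q   A^T ] [ x     ]   [-c ]
  [ A    0  ] [ lambda ] = [ b ]

Solving the linear system:
  x*      = (2, -0.1429)
  lambda* = (6.0952)
  f(x*)   = 19.9286

x* = (2, -0.1429), lambda* = (6.0952)


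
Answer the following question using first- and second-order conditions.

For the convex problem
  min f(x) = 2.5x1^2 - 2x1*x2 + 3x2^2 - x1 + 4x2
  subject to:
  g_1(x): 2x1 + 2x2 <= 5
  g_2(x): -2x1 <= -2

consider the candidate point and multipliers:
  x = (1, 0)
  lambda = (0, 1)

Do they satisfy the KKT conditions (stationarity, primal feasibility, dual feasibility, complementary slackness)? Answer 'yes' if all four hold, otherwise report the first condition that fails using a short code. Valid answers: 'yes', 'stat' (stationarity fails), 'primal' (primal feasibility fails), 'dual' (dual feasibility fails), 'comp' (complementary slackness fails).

Gradient of f: grad f(x) = Q x + c = (4, 2)
Constraint values g_i(x) = a_i^T x - b_i:
  g_1((1, 0)) = -3
  g_2((1, 0)) = 0
Stationarity residual: grad f(x) + sum_i lambda_i a_i = (2, 2)
  -> stationarity FAILS
Primal feasibility (all g_i <= 0): OK
Dual feasibility (all lambda_i >= 0): OK
Complementary slackness (lambda_i * g_i(x) = 0 for all i): OK

Verdict: the first failing condition is stationarity -> stat.

stat


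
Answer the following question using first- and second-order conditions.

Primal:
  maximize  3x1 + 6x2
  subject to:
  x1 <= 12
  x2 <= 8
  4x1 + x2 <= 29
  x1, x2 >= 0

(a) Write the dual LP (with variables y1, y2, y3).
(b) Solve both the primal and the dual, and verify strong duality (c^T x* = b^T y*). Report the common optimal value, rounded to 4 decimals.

The standard primal-dual pair for 'max c^T x s.t. A x <= b, x >= 0' is:
  Dual:  min b^T y  s.t.  A^T y >= c,  y >= 0.

So the dual LP is:
  minimize  12y1 + 8y2 + 29y3
  subject to:
    y1 + 4y3 >= 3
    y2 + y3 >= 6
    y1, y2, y3 >= 0

Solving the primal: x* = (5.25, 8).
  primal value c^T x* = 63.75.
Solving the dual: y* = (0, 5.25, 0.75).
  dual value b^T y* = 63.75.
Strong duality: c^T x* = b^T y*. Confirmed.

63.75


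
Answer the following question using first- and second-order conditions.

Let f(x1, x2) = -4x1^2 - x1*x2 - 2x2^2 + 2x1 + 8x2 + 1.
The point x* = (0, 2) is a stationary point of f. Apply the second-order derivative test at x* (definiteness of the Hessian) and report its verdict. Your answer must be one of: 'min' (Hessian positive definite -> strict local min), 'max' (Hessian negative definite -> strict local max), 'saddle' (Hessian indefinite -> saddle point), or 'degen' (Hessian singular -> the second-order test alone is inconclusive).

Compute the Hessian H = grad^2 f:
  H = [[-8, -1], [-1, -4]]
Verify stationarity: grad f(x*) = H x* + g = (0, 0).
Eigenvalues of H: -8.2361, -3.7639.
Both eigenvalues < 0, so H is negative definite -> x* is a strict local max.

max


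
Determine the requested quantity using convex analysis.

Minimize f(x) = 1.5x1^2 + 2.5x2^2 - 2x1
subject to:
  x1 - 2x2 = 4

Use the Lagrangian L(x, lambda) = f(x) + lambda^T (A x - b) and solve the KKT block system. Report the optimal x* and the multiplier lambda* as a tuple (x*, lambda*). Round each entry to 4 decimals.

Form the Lagrangian:
  L(x, lambda) = (1/2) x^T Q x + c^T x + lambda^T (A x - b)
Stationarity (grad_x L = 0): Q x + c + A^T lambda = 0.
Primal feasibility: A x = b.

This gives the KKT block system:
  [ Q   A^T ] [ x     ]   [-c ]
  [ A    0  ] [ lambda ] = [ b ]

Solving the linear system:
  x*      = (1.6471, -1.1765)
  lambda* = (-2.9412)
  f(x*)   = 4.2353

x* = (1.6471, -1.1765), lambda* = (-2.9412)


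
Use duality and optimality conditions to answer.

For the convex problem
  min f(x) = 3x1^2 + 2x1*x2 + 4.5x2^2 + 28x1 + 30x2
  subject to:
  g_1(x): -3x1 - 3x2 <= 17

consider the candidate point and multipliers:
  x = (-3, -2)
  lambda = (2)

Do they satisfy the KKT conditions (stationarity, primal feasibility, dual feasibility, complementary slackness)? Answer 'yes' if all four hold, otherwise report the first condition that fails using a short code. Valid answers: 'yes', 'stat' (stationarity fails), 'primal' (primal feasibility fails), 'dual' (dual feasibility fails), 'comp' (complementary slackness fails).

Gradient of f: grad f(x) = Q x + c = (6, 6)
Constraint values g_i(x) = a_i^T x - b_i:
  g_1((-3, -2)) = -2
Stationarity residual: grad f(x) + sum_i lambda_i a_i = (0, 0)
  -> stationarity OK
Primal feasibility (all g_i <= 0): OK
Dual feasibility (all lambda_i >= 0): OK
Complementary slackness (lambda_i * g_i(x) = 0 for all i): FAILS

Verdict: the first failing condition is complementary_slackness -> comp.

comp


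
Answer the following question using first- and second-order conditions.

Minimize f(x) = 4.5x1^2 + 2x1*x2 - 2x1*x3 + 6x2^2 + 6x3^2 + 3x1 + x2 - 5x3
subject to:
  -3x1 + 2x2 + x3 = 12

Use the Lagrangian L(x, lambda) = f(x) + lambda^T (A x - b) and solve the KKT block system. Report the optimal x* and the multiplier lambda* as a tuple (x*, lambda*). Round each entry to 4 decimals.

Form the Lagrangian:
  L(x, lambda) = (1/2) x^T Q x + c^T x + lambda^T (A x - b)
Stationarity (grad_x L = 0): Q x + c + A^T lambda = 0.
Primal feasibility: A x = b.

This gives the KKT block system:
  [ Q   A^T ] [ x     ]   [-c ]
  [ A    0  ] [ lambda ] = [ b ]

Solving the linear system:
  x*      = (-2.8179, 1.517, 0.5123)
  lambda* = (-6.784)
  f(x*)   = 35.9545

x* = (-2.8179, 1.517, 0.5123), lambda* = (-6.784)


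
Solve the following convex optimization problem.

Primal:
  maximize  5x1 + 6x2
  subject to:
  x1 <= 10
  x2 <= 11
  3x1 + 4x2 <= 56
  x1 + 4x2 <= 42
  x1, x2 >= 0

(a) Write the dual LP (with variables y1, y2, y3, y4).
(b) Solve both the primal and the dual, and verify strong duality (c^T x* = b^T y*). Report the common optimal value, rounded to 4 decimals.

The standard primal-dual pair for 'max c^T x s.t. A x <= b, x >= 0' is:
  Dual:  min b^T y  s.t.  A^T y >= c,  y >= 0.

So the dual LP is:
  minimize  10y1 + 11y2 + 56y3 + 42y4
  subject to:
    y1 + 3y3 + y4 >= 5
    y2 + 4y3 + 4y4 >= 6
    y1, y2, y3, y4 >= 0

Solving the primal: x* = (10, 6.5).
  primal value c^T x* = 89.
Solving the dual: y* = (0.5, 0, 1.5, 0).
  dual value b^T y* = 89.
Strong duality: c^T x* = b^T y*. Confirmed.

89


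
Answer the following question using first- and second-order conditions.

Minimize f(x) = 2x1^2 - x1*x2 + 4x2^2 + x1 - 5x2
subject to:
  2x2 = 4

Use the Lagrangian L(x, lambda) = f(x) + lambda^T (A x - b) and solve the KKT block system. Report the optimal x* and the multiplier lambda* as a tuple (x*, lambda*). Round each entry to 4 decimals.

Form the Lagrangian:
  L(x, lambda) = (1/2) x^T Q x + c^T x + lambda^T (A x - b)
Stationarity (grad_x L = 0): Q x + c + A^T lambda = 0.
Primal feasibility: A x = b.

This gives the KKT block system:
  [ Q   A^T ] [ x     ]   [-c ]
  [ A    0  ] [ lambda ] = [ b ]

Solving the linear system:
  x*      = (0.25, 2)
  lambda* = (-5.375)
  f(x*)   = 5.875

x* = (0.25, 2), lambda* = (-5.375)


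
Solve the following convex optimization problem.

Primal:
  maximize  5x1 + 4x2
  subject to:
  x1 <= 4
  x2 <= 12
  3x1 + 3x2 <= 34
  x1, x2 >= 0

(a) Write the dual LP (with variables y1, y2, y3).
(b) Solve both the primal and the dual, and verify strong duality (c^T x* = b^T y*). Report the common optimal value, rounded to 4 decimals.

The standard primal-dual pair for 'max c^T x s.t. A x <= b, x >= 0' is:
  Dual:  min b^T y  s.t.  A^T y >= c,  y >= 0.

So the dual LP is:
  minimize  4y1 + 12y2 + 34y3
  subject to:
    y1 + 3y3 >= 5
    y2 + 3y3 >= 4
    y1, y2, y3 >= 0

Solving the primal: x* = (4, 7.3333).
  primal value c^T x* = 49.3333.
Solving the dual: y* = (1, 0, 1.3333).
  dual value b^T y* = 49.3333.
Strong duality: c^T x* = b^T y*. Confirmed.

49.3333


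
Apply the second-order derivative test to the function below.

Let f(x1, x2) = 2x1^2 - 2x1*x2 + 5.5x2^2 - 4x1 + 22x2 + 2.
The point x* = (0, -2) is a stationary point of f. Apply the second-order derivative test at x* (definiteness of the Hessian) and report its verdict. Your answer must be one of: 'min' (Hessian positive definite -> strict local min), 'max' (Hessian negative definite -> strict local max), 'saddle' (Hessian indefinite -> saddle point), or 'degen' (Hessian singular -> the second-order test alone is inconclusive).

Compute the Hessian H = grad^2 f:
  H = [[4, -2], [-2, 11]]
Verify stationarity: grad f(x*) = H x* + g = (0, 0).
Eigenvalues of H: 3.4689, 11.5311.
Both eigenvalues > 0, so H is positive definite -> x* is a strict local min.

min


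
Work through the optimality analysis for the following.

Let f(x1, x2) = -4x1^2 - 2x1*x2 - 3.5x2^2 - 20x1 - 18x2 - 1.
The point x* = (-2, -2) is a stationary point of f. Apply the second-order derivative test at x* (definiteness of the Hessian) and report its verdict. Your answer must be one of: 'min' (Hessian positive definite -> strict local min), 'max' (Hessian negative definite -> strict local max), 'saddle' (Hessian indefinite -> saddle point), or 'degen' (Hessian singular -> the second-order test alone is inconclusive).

Compute the Hessian H = grad^2 f:
  H = [[-8, -2], [-2, -7]]
Verify stationarity: grad f(x*) = H x* + g = (0, 0).
Eigenvalues of H: -9.5616, -5.4384.
Both eigenvalues < 0, so H is negative definite -> x* is a strict local max.

max


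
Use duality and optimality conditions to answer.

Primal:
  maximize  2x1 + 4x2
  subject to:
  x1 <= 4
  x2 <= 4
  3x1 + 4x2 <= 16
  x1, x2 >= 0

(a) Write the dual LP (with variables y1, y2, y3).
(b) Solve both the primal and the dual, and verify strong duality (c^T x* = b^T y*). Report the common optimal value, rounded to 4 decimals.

The standard primal-dual pair for 'max c^T x s.t. A x <= b, x >= 0' is:
  Dual:  min b^T y  s.t.  A^T y >= c,  y >= 0.

So the dual LP is:
  minimize  4y1 + 4y2 + 16y3
  subject to:
    y1 + 3y3 >= 2
    y2 + 4y3 >= 4
    y1, y2, y3 >= 0

Solving the primal: x* = (0, 4).
  primal value c^T x* = 16.
Solving the dual: y* = (0, 0, 1).
  dual value b^T y* = 16.
Strong duality: c^T x* = b^T y*. Confirmed.

16


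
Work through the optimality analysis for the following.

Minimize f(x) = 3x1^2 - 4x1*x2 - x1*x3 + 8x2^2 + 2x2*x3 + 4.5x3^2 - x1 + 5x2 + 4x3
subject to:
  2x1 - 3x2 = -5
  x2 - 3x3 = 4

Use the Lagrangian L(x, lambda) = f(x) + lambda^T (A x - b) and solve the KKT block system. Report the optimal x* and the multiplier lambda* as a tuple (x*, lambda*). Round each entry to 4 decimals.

Form the Lagrangian:
  L(x, lambda) = (1/2) x^T Q x + c^T x + lambda^T (A x - b)
Stationarity (grad_x L = 0): Q x + c + A^T lambda = 0.
Primal feasibility: A x = b.

This gives the KKT block system:
  [ Q   A^T ] [ x     ]   [-c ]
  [ A    0  ] [ lambda ] = [ b ]

Solving the linear system:
  x*      = (-1.5841, 0.6106, -1.1298)
  lambda* = (5.9086, -1.1209)
  f(x*)   = 17.0723

x* = (-1.5841, 0.6106, -1.1298), lambda* = (5.9086, -1.1209)


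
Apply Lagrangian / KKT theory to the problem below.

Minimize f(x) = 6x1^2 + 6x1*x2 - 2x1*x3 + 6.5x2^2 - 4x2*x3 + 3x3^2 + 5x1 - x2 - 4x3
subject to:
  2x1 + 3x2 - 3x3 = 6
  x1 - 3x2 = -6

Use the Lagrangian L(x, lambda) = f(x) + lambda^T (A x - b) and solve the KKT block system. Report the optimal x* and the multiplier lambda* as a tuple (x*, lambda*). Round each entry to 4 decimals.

Form the Lagrangian:
  L(x, lambda) = (1/2) x^T Q x + c^T x + lambda^T (A x - b)
Stationarity (grad_x L = 0): Q x + c + A^T lambda = 0.
Primal feasibility: A x = b.

This gives the KKT block system:
  [ Q   A^T ] [ x     ]   [-c ]
  [ A    0  ] [ lambda ] = [ b ]

Solving the linear system:
  x*      = (-0.7947, 1.7351, -0.7947)
  lambda* = (-4.7064, 1.9492)
  f(x*)   = 18.702

x* = (-0.7947, 1.7351, -0.7947), lambda* = (-4.7064, 1.9492)


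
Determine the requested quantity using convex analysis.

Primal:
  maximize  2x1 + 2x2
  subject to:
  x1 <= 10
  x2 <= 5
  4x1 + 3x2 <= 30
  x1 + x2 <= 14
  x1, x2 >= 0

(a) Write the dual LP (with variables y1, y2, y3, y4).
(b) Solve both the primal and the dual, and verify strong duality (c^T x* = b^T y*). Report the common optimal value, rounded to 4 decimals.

The standard primal-dual pair for 'max c^T x s.t. A x <= b, x >= 0' is:
  Dual:  min b^T y  s.t.  A^T y >= c,  y >= 0.

So the dual LP is:
  minimize  10y1 + 5y2 + 30y3 + 14y4
  subject to:
    y1 + 4y3 + y4 >= 2
    y2 + 3y3 + y4 >= 2
    y1, y2, y3, y4 >= 0

Solving the primal: x* = (3.75, 5).
  primal value c^T x* = 17.5.
Solving the dual: y* = (0, 0.5, 0.5, 0).
  dual value b^T y* = 17.5.
Strong duality: c^T x* = b^T y*. Confirmed.

17.5


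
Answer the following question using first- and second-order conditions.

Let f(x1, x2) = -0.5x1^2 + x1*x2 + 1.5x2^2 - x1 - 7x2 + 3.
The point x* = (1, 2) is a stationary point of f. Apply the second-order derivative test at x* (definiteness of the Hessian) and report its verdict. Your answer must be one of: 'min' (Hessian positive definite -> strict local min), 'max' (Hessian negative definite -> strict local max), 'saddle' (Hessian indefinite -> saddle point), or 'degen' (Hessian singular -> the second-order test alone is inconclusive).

Compute the Hessian H = grad^2 f:
  H = [[-1, 1], [1, 3]]
Verify stationarity: grad f(x*) = H x* + g = (0, 0).
Eigenvalues of H: -1.2361, 3.2361.
Eigenvalues have mixed signs, so H is indefinite -> x* is a saddle point.

saddle


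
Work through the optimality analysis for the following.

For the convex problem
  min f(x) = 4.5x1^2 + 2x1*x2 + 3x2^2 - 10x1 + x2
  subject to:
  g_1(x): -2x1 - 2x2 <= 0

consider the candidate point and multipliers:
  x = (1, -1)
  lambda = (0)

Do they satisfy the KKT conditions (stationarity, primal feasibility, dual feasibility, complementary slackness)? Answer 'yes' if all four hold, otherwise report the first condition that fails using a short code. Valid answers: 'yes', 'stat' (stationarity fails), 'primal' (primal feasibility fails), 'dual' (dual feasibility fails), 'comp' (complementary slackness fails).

Gradient of f: grad f(x) = Q x + c = (-3, -3)
Constraint values g_i(x) = a_i^T x - b_i:
  g_1((1, -1)) = 0
Stationarity residual: grad f(x) + sum_i lambda_i a_i = (-3, -3)
  -> stationarity FAILS
Primal feasibility (all g_i <= 0): OK
Dual feasibility (all lambda_i >= 0): OK
Complementary slackness (lambda_i * g_i(x) = 0 for all i): OK

Verdict: the first failing condition is stationarity -> stat.

stat


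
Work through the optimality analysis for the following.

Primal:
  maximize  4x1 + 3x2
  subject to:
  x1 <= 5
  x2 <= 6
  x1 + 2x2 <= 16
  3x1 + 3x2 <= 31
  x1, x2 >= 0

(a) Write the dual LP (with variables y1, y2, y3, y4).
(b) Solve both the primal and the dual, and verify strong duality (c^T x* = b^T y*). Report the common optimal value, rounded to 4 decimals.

The standard primal-dual pair for 'max c^T x s.t. A x <= b, x >= 0' is:
  Dual:  min b^T y  s.t.  A^T y >= c,  y >= 0.

So the dual LP is:
  minimize  5y1 + 6y2 + 16y3 + 31y4
  subject to:
    y1 + y3 + 3y4 >= 4
    y2 + 2y3 + 3y4 >= 3
    y1, y2, y3, y4 >= 0

Solving the primal: x* = (5, 5.3333).
  primal value c^T x* = 36.
Solving the dual: y* = (1, 0, 0, 1).
  dual value b^T y* = 36.
Strong duality: c^T x* = b^T y*. Confirmed.

36


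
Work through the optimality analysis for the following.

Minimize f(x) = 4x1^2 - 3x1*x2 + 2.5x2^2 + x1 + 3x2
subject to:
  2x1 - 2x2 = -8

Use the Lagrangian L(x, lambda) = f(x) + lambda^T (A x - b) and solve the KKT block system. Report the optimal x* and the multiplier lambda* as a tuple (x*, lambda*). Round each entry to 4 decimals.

Form the Lagrangian:
  L(x, lambda) = (1/2) x^T Q x + c^T x + lambda^T (A x - b)
Stationarity (grad_x L = 0): Q x + c + A^T lambda = 0.
Primal feasibility: A x = b.

This gives the KKT block system:
  [ Q   A^T ] [ x     ]   [-c ]
  [ A    0  ] [ lambda ] = [ b ]

Solving the linear system:
  x*      = (-1.7143, 2.2857)
  lambda* = (9.7857)
  f(x*)   = 41.7143

x* = (-1.7143, 2.2857), lambda* = (9.7857)


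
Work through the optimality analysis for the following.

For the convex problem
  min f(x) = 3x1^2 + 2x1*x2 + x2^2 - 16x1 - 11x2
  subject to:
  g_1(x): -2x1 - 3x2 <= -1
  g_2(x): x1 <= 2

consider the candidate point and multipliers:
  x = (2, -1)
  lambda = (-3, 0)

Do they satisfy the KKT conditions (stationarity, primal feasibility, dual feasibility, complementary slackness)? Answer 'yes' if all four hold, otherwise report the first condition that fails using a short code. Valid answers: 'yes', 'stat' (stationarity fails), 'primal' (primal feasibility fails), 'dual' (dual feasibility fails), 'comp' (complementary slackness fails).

Gradient of f: grad f(x) = Q x + c = (-6, -9)
Constraint values g_i(x) = a_i^T x - b_i:
  g_1((2, -1)) = 0
  g_2((2, -1)) = 0
Stationarity residual: grad f(x) + sum_i lambda_i a_i = (0, 0)
  -> stationarity OK
Primal feasibility (all g_i <= 0): OK
Dual feasibility (all lambda_i >= 0): FAILS
Complementary slackness (lambda_i * g_i(x) = 0 for all i): OK

Verdict: the first failing condition is dual_feasibility -> dual.

dual


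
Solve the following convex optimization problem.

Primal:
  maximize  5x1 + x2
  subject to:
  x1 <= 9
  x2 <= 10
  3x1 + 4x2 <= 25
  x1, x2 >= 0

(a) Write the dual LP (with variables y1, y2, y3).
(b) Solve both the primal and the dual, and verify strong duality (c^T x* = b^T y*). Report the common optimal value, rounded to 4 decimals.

The standard primal-dual pair for 'max c^T x s.t. A x <= b, x >= 0' is:
  Dual:  min b^T y  s.t.  A^T y >= c,  y >= 0.

So the dual LP is:
  minimize  9y1 + 10y2 + 25y3
  subject to:
    y1 + 3y3 >= 5
    y2 + 4y3 >= 1
    y1, y2, y3 >= 0

Solving the primal: x* = (8.3333, 0).
  primal value c^T x* = 41.6667.
Solving the dual: y* = (0, 0, 1.6667).
  dual value b^T y* = 41.6667.
Strong duality: c^T x* = b^T y*. Confirmed.

41.6667


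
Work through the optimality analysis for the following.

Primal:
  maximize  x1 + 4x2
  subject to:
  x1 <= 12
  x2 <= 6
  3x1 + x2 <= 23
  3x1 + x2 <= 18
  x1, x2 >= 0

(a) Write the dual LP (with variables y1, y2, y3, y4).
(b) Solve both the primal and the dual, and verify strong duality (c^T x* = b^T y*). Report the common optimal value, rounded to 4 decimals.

The standard primal-dual pair for 'max c^T x s.t. A x <= b, x >= 0' is:
  Dual:  min b^T y  s.t.  A^T y >= c,  y >= 0.

So the dual LP is:
  minimize  12y1 + 6y2 + 23y3 + 18y4
  subject to:
    y1 + 3y3 + 3y4 >= 1
    y2 + y3 + y4 >= 4
    y1, y2, y3, y4 >= 0

Solving the primal: x* = (4, 6).
  primal value c^T x* = 28.
Solving the dual: y* = (0, 3.6667, 0, 0.3333).
  dual value b^T y* = 28.
Strong duality: c^T x* = b^T y*. Confirmed.

28


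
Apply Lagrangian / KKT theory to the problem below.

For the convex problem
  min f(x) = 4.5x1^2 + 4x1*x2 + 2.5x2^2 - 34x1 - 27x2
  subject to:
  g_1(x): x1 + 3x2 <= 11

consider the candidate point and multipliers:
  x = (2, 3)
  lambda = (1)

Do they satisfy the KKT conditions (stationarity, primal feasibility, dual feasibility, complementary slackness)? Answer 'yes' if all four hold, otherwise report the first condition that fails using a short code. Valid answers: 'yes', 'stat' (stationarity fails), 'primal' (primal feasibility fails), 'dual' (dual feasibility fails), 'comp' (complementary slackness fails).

Gradient of f: grad f(x) = Q x + c = (-4, -4)
Constraint values g_i(x) = a_i^T x - b_i:
  g_1((2, 3)) = 0
Stationarity residual: grad f(x) + sum_i lambda_i a_i = (-3, -1)
  -> stationarity FAILS
Primal feasibility (all g_i <= 0): OK
Dual feasibility (all lambda_i >= 0): OK
Complementary slackness (lambda_i * g_i(x) = 0 for all i): OK

Verdict: the first failing condition is stationarity -> stat.

stat


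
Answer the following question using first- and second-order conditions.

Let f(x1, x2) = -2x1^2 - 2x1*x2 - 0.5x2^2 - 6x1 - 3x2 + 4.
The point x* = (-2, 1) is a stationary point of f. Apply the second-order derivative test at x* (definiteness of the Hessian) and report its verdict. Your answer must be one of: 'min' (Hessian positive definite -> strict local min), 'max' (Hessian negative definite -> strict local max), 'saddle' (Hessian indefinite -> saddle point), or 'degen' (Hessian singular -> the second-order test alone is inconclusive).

Compute the Hessian H = grad^2 f:
  H = [[-4, -2], [-2, -1]]
Verify stationarity: grad f(x*) = H x* + g = (0, 0).
Eigenvalues of H: -5, 0.
H has a zero eigenvalue (singular; negative semidefinite but not definite), so H is neither positive definite, negative definite, nor indefinite. The second-order test alone is inconclusive -> degen.
(Indeed, f is constant along the null direction of H through x*, so x* is not a strict local extremum.)

degen


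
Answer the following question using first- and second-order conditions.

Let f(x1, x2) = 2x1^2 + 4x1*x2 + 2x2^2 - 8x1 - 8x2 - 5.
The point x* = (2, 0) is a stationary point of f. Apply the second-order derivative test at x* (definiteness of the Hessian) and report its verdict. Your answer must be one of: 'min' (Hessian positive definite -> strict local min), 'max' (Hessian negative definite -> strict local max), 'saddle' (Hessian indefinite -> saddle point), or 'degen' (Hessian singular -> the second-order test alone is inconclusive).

Compute the Hessian H = grad^2 f:
  H = [[4, 4], [4, 4]]
Verify stationarity: grad f(x*) = H x* + g = (0, 0).
Eigenvalues of H: 0, 8.
H has a zero eigenvalue (singular; positive semidefinite but not definite), so H is neither positive definite, negative definite, nor indefinite. The second-order test alone is inconclusive -> degen.
(Indeed, f is constant along the null direction of H through x*, so x* is not a strict local extremum.)

degen


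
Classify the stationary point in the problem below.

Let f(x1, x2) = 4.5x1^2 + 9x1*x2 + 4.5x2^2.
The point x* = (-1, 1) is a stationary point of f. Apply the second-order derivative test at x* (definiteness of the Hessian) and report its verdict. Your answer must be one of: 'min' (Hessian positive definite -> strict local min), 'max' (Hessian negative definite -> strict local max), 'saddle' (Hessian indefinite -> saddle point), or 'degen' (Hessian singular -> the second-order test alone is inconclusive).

Compute the Hessian H = grad^2 f:
  H = [[9, 9], [9, 9]]
Verify stationarity: grad f(x*) = H x* + g = (0, 0).
Eigenvalues of H: 0, 18.
H has a zero eigenvalue (singular; positive semidefinite but not definite), so H is neither positive definite, negative definite, nor indefinite. The second-order test alone is inconclusive -> degen.
(Indeed, f is constant along the null direction of H through x*, so x* is not a strict local extremum.)

degen


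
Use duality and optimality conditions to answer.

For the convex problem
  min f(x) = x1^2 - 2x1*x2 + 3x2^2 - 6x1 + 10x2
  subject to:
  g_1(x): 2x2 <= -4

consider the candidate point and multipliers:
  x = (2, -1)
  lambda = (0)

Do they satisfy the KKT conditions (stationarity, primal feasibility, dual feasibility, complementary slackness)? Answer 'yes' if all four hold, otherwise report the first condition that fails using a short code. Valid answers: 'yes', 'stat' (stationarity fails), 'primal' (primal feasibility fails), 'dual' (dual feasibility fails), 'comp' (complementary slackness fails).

Gradient of f: grad f(x) = Q x + c = (0, 0)
Constraint values g_i(x) = a_i^T x - b_i:
  g_1((2, -1)) = 2
Stationarity residual: grad f(x) + sum_i lambda_i a_i = (0, 0)
  -> stationarity OK
Primal feasibility (all g_i <= 0): FAILS
Dual feasibility (all lambda_i >= 0): OK
Complementary slackness (lambda_i * g_i(x) = 0 for all i): OK

Verdict: the first failing condition is primal_feasibility -> primal.

primal


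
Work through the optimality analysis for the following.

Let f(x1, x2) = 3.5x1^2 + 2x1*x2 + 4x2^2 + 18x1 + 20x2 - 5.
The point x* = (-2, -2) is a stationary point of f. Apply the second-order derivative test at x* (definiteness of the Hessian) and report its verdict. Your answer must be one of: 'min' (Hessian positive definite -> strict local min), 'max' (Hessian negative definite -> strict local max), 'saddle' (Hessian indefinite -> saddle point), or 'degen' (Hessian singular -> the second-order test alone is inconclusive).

Compute the Hessian H = grad^2 f:
  H = [[7, 2], [2, 8]]
Verify stationarity: grad f(x*) = H x* + g = (0, 0).
Eigenvalues of H: 5.4384, 9.5616.
Both eigenvalues > 0, so H is positive definite -> x* is a strict local min.

min


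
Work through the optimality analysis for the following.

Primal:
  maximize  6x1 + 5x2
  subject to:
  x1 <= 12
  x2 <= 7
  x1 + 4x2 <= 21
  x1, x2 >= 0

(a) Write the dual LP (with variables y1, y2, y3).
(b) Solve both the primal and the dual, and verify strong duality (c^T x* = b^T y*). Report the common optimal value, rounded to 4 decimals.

The standard primal-dual pair for 'max c^T x s.t. A x <= b, x >= 0' is:
  Dual:  min b^T y  s.t.  A^T y >= c,  y >= 0.

So the dual LP is:
  minimize  12y1 + 7y2 + 21y3
  subject to:
    y1 + y3 >= 6
    y2 + 4y3 >= 5
    y1, y2, y3 >= 0

Solving the primal: x* = (12, 2.25).
  primal value c^T x* = 83.25.
Solving the dual: y* = (4.75, 0, 1.25).
  dual value b^T y* = 83.25.
Strong duality: c^T x* = b^T y*. Confirmed.

83.25


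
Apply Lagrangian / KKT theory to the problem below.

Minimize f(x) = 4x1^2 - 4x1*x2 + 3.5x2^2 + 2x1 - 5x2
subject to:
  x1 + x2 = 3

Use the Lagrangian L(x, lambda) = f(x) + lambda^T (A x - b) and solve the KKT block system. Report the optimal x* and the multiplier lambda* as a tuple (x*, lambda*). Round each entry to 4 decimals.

Form the Lagrangian:
  L(x, lambda) = (1/2) x^T Q x + c^T x + lambda^T (A x - b)
Stationarity (grad_x L = 0): Q x + c + A^T lambda = 0.
Primal feasibility: A x = b.

This gives the KKT block system:
  [ Q   A^T ] [ x     ]   [-c ]
  [ A    0  ] [ lambda ] = [ b ]

Solving the linear system:
  x*      = (1.1304, 1.8696)
  lambda* = (-3.5652)
  f(x*)   = 1.8043

x* = (1.1304, 1.8696), lambda* = (-3.5652)


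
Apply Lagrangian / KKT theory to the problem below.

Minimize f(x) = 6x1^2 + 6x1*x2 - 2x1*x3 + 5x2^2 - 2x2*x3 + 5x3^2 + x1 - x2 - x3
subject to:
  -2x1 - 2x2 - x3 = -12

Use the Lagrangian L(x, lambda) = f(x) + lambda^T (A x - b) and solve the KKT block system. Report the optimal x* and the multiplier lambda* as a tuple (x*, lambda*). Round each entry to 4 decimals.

Form the Lagrangian:
  L(x, lambda) = (1/2) x^T Q x + c^T x + lambda^T (A x - b)
Stationarity (grad_x L = 0): Q x + c + A^T lambda = 0.
Primal feasibility: A x = b.

This gives the KKT block system:
  [ Q   A^T ] [ x     ]   [-c ]
  [ A    0  ] [ lambda ] = [ b ]

Solving the linear system:
  x*      = (1.6596, 2.9894, 2.7021)
  lambda* = (16.7234)
  f(x*)   = 98.3245

x* = (1.6596, 2.9894, 2.7021), lambda* = (16.7234)


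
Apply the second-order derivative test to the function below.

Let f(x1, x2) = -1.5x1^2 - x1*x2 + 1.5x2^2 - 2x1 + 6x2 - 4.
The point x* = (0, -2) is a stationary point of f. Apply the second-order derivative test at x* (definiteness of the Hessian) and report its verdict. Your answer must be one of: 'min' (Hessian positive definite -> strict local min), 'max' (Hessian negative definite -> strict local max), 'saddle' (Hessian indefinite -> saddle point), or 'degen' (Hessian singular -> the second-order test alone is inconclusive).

Compute the Hessian H = grad^2 f:
  H = [[-3, -1], [-1, 3]]
Verify stationarity: grad f(x*) = H x* + g = (0, 0).
Eigenvalues of H: -3.1623, 3.1623.
Eigenvalues have mixed signs, so H is indefinite -> x* is a saddle point.

saddle


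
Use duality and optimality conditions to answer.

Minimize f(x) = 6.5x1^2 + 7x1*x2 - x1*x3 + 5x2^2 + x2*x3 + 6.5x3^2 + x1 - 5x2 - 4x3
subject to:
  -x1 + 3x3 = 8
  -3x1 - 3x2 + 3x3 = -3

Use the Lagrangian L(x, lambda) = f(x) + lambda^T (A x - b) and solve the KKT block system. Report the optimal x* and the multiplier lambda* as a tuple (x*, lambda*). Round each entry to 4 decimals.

Form the Lagrangian:
  L(x, lambda) = (1/2) x^T Q x + c^T x + lambda^T (A x - b)
Stationarity (grad_x L = 0): Q x + c + A^T lambda = 0.
Primal feasibility: A x = b.

This gives the KKT block system:
  [ Q   A^T ] [ x     ]   [-c ]
  [ A    0  ] [ lambda ] = [ b ]

Solving the linear system:
  x*      = (-1.4868, 4.6579, 2.1711)
  lambda* = (-21.2368, 11.114)
  f(x*)   = 84.8882

x* = (-1.4868, 4.6579, 2.1711), lambda* = (-21.2368, 11.114)


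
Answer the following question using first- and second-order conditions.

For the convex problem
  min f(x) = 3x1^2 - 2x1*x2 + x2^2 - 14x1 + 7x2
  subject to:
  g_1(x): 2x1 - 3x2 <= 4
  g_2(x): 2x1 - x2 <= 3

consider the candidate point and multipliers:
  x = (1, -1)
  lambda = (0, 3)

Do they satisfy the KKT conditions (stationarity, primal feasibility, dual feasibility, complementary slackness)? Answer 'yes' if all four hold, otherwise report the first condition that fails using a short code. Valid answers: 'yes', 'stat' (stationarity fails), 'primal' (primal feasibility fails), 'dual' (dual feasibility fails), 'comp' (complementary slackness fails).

Gradient of f: grad f(x) = Q x + c = (-6, 3)
Constraint values g_i(x) = a_i^T x - b_i:
  g_1((1, -1)) = 1
  g_2((1, -1)) = 0
Stationarity residual: grad f(x) + sum_i lambda_i a_i = (0, 0)
  -> stationarity OK
Primal feasibility (all g_i <= 0): FAILS
Dual feasibility (all lambda_i >= 0): OK
Complementary slackness (lambda_i * g_i(x) = 0 for all i): OK

Verdict: the first failing condition is primal_feasibility -> primal.

primal


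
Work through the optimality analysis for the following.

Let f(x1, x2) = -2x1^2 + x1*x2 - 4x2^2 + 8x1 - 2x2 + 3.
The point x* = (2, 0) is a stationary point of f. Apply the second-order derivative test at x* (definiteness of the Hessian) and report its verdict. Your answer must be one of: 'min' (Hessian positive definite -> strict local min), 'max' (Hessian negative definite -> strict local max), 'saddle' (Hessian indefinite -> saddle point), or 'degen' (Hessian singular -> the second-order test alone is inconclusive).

Compute the Hessian H = grad^2 f:
  H = [[-4, 1], [1, -8]]
Verify stationarity: grad f(x*) = H x* + g = (0, 0).
Eigenvalues of H: -8.2361, -3.7639.
Both eigenvalues < 0, so H is negative definite -> x* is a strict local max.

max


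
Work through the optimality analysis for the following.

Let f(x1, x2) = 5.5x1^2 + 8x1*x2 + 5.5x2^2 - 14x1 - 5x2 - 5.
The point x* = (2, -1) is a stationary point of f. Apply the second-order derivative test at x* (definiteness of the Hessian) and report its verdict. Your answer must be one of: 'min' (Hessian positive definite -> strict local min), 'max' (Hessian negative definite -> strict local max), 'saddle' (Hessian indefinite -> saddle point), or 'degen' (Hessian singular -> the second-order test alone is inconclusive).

Compute the Hessian H = grad^2 f:
  H = [[11, 8], [8, 11]]
Verify stationarity: grad f(x*) = H x* + g = (0, 0).
Eigenvalues of H: 3, 19.
Both eigenvalues > 0, so H is positive definite -> x* is a strict local min.

min


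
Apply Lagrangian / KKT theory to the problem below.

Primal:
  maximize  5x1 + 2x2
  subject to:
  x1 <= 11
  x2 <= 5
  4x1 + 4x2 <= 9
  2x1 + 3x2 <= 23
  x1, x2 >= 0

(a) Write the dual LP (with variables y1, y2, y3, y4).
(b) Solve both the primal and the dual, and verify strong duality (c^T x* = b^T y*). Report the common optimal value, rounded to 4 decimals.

The standard primal-dual pair for 'max c^T x s.t. A x <= b, x >= 0' is:
  Dual:  min b^T y  s.t.  A^T y >= c,  y >= 0.

So the dual LP is:
  minimize  11y1 + 5y2 + 9y3 + 23y4
  subject to:
    y1 + 4y3 + 2y4 >= 5
    y2 + 4y3 + 3y4 >= 2
    y1, y2, y3, y4 >= 0

Solving the primal: x* = (2.25, 0).
  primal value c^T x* = 11.25.
Solving the dual: y* = (0, 0, 1.25, 0).
  dual value b^T y* = 11.25.
Strong duality: c^T x* = b^T y*. Confirmed.

11.25


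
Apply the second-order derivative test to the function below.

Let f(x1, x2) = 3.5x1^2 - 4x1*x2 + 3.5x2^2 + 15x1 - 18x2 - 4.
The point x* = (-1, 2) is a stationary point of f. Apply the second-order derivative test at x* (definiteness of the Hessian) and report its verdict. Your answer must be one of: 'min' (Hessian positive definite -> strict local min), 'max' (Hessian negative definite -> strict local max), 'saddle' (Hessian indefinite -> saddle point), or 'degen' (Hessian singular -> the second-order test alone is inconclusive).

Compute the Hessian H = grad^2 f:
  H = [[7, -4], [-4, 7]]
Verify stationarity: grad f(x*) = H x* + g = (0, 0).
Eigenvalues of H: 3, 11.
Both eigenvalues > 0, so H is positive definite -> x* is a strict local min.

min


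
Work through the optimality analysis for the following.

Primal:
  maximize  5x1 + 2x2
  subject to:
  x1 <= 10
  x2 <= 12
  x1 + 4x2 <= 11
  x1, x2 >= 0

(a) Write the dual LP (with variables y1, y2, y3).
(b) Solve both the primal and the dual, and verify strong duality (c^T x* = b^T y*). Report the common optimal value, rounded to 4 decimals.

The standard primal-dual pair for 'max c^T x s.t. A x <= b, x >= 0' is:
  Dual:  min b^T y  s.t.  A^T y >= c,  y >= 0.

So the dual LP is:
  minimize  10y1 + 12y2 + 11y3
  subject to:
    y1 + y3 >= 5
    y2 + 4y3 >= 2
    y1, y2, y3 >= 0

Solving the primal: x* = (10, 0.25).
  primal value c^T x* = 50.5.
Solving the dual: y* = (4.5, 0, 0.5).
  dual value b^T y* = 50.5.
Strong duality: c^T x* = b^T y*. Confirmed.

50.5


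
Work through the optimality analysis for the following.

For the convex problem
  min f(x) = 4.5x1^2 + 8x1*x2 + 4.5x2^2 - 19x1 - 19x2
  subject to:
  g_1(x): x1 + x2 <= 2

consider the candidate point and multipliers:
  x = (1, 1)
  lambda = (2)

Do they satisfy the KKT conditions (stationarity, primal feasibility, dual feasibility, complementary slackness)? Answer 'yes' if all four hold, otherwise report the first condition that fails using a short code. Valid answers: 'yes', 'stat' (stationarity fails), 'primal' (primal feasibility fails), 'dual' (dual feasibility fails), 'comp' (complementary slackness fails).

Gradient of f: grad f(x) = Q x + c = (-2, -2)
Constraint values g_i(x) = a_i^T x - b_i:
  g_1((1, 1)) = 0
Stationarity residual: grad f(x) + sum_i lambda_i a_i = (0, 0)
  -> stationarity OK
Primal feasibility (all g_i <= 0): OK
Dual feasibility (all lambda_i >= 0): OK
Complementary slackness (lambda_i * g_i(x) = 0 for all i): OK

Verdict: yes, KKT holds.

yes


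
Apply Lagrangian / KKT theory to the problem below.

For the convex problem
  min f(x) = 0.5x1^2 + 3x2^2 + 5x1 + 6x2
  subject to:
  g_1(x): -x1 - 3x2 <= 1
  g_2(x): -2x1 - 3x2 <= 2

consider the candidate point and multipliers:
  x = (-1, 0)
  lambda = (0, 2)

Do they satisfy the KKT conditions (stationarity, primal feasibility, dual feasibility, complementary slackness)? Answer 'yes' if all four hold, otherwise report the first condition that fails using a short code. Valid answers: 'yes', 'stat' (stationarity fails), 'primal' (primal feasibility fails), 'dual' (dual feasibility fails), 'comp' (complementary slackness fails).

Gradient of f: grad f(x) = Q x + c = (4, 6)
Constraint values g_i(x) = a_i^T x - b_i:
  g_1((-1, 0)) = 0
  g_2((-1, 0)) = 0
Stationarity residual: grad f(x) + sum_i lambda_i a_i = (0, 0)
  -> stationarity OK
Primal feasibility (all g_i <= 0): OK
Dual feasibility (all lambda_i >= 0): OK
Complementary slackness (lambda_i * g_i(x) = 0 for all i): OK

Verdict: yes, KKT holds.

yes


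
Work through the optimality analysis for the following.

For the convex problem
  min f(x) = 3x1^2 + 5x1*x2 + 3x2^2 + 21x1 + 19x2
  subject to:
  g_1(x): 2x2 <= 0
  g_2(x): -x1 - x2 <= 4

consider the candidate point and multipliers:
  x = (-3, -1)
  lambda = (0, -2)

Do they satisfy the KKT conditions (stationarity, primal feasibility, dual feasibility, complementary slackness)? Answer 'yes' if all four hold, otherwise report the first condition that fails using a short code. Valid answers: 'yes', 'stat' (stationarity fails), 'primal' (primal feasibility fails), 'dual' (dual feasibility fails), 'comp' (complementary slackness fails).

Gradient of f: grad f(x) = Q x + c = (-2, -2)
Constraint values g_i(x) = a_i^T x - b_i:
  g_1((-3, -1)) = -2
  g_2((-3, -1)) = 0
Stationarity residual: grad f(x) + sum_i lambda_i a_i = (0, 0)
  -> stationarity OK
Primal feasibility (all g_i <= 0): OK
Dual feasibility (all lambda_i >= 0): FAILS
Complementary slackness (lambda_i * g_i(x) = 0 for all i): OK

Verdict: the first failing condition is dual_feasibility -> dual.

dual


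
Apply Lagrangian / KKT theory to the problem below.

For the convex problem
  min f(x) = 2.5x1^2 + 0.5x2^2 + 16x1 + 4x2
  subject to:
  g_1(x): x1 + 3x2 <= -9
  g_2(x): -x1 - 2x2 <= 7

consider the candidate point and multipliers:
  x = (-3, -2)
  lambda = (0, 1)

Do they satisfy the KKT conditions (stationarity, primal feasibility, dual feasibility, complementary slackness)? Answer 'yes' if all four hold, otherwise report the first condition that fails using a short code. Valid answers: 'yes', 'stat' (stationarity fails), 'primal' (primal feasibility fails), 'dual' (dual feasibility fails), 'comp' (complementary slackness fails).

Gradient of f: grad f(x) = Q x + c = (1, 2)
Constraint values g_i(x) = a_i^T x - b_i:
  g_1((-3, -2)) = 0
  g_2((-3, -2)) = 0
Stationarity residual: grad f(x) + sum_i lambda_i a_i = (0, 0)
  -> stationarity OK
Primal feasibility (all g_i <= 0): OK
Dual feasibility (all lambda_i >= 0): OK
Complementary slackness (lambda_i * g_i(x) = 0 for all i): OK

Verdict: yes, KKT holds.

yes


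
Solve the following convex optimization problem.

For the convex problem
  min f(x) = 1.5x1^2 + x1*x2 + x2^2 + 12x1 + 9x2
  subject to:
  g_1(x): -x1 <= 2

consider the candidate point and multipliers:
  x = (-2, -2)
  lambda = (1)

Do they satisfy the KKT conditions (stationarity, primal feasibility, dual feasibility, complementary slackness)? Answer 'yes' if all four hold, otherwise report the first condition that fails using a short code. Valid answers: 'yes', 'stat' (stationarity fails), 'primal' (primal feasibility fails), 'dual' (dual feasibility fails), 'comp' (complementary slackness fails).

Gradient of f: grad f(x) = Q x + c = (4, 3)
Constraint values g_i(x) = a_i^T x - b_i:
  g_1((-2, -2)) = 0
Stationarity residual: grad f(x) + sum_i lambda_i a_i = (3, 3)
  -> stationarity FAILS
Primal feasibility (all g_i <= 0): OK
Dual feasibility (all lambda_i >= 0): OK
Complementary slackness (lambda_i * g_i(x) = 0 for all i): OK

Verdict: the first failing condition is stationarity -> stat.

stat
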